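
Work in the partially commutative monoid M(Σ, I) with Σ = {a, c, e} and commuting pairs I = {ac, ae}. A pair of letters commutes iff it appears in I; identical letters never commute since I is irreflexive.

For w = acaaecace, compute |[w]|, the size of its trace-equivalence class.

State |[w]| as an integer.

#0=a has no predecessor
#1=c has no predecessor
#2=a depends on [0:a]
#3=a depends on [2:a]
#4=e depends on [1:c]
#5=c depends on [4:e]
#6=a depends on [3:a]
#7=c depends on [5:c]
#8=e depends on [7:c]
sources: [0:a, 1:c]
N(rest) = Σ N(rest − s) over sources s of rest; N(one piece) = 1:
  size 1 → [6]=1  [8]=1
  size 2 → [3,6]=1  [6,8]=2  [7,8]=1
  size 3 → [2,3,6]=1  [3,6,8]=3  [5,7,8]=1  [6,7,8]=3
  size 4 → [0,2,3,6]=1  [2,3,6,8]=4  [3,6,7,8]=6  [4,5,7,8]=1  [5,6,7,8]=4
  size 5 → [0,2,3,6,8]=5  [1,4,5,7,8]=1  [2,3,6,7,8]=10  [3,5,6,7,8]=10  [4,5,6,7,8]=5
  size 6 → [0,2,3,6,7,8]=15  [1,4,5,6,7,8]=6  [2,3,5,6,7,8]=20  [3,4,5,6,7,8]=15
  size 7 → [0,2,3,5,6,7,8]=35  [1,3,4,5,6,7,8]=21  [2,3,4,5,6,7,8]=35
  first=0(a) contributes 56
  first=1(c) contributes 70
|[w]| = 126

126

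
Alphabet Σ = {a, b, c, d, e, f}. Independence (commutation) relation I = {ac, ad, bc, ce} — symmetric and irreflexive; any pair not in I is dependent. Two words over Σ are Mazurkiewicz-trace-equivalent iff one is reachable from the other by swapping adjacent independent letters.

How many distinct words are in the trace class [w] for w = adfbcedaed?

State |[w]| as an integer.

drop 0:a onto floor
drop 1:d onto floor
drop 2:f onto {0:a, 1:d}
drop 3:b onto {2:f}
drop 4:c onto {2:f}
drop 5:e onto {3:b}
drop 6:d onto {4:c, 5:e}
drop 7:a onto {5:e}
drop 8:e onto {6:d, 7:a}
drop 9:d onto {8:e}
ground layer = {0:a, 1:d}
drop-orders for the pieces not yet dropped (sum over which currently-grounded one goes next):
  1 to go: {9} 1
  2 to go: {8,9} 1
  3 to go: {6,8,9} 1  {7,8,9} 1
  4 to go: {4,6,8,9} 1  {6,7,8,9} 2
  5 to go: {4,6,7,8,9} 3  {5,6,7,8,9} 2
  6 to go: {3,5,6,7,8,9} 2  {4,5,6,7,8,9} 5
  7 to go: {3,4,5,6,7,8,9} 7
  8 to go: {2,3,4,5,6,7,8,9} 7
  if 0:a drops first: 7 orders
  if 1:d drops first: 7 orders
heap linearizations: 14

14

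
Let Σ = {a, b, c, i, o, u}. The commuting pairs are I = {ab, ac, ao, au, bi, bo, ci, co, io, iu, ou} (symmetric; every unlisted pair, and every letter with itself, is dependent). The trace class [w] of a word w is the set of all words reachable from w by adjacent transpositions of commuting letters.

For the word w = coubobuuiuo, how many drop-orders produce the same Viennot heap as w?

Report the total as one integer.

piece 0:c — minimal
piece 1:o — minimal
piece 2:u rests on {0:c}
piece 3:b rests on {2:u}
piece 4:o rests on {1:o}
piece 5:b rests on {3:b}
piece 6:u rests on {5:b}
piece 7:u rests on {6:u}
piece 8:i — minimal
piece 9:u rests on {7:u}
piece 10:o rests on {4:o}
minimal pieces: {0:c, 1:o, 8:i}
ways to finish when only these pieces remain (= sum over removing one remaining piece with nothing left below it):
  1 left: {8}→1  {9}→1  {10}→1
  2 left: {4,10}→1  {7,9}→1  {8,9}→2  {8,10}→2  {9,10}→2
  3 left: {1,4,10}→1  {4,8,10}→3  {4,9,10}→3  {6,7,9}→1  {7,8,9}→3  {7,9,10}→3  {8,9,10}→6
  4 left: {1,4,8,10}→4  {1,4,9,10}→4  {4,7,9,10}→6  {4,8,9,10}→12  {5,6,7,9}→1  {6,7,8,9}→4  {6,7,9,10}→4  {7,8,9,10}→12
  5 left: {1,4,7,9,10}→10  {1,4,8,9,10}→20  {3,5,6,7,9}→1  {4,6,7,9,10}→10  {4,7,8,9,10}→30  {5,6,7,8,9}→5  {5,6,7,9,10}→5  {6,7,8,9,10}→20
  6 left: {1,4,6,7,9,10}→20  {1,4,7,8,9,10}→60  {2,3,5,6,7,9}→1  {3,5,6,7,8,9}→6  {3,5,6,7,9,10}→6  {4,5,6,7,9,10}→15  {4,6,7,8,9,10}→60  {5,6,7,8,9,10}→30
  7 left: {0,2,3,5,6,7,9}→1  {1,4,5,6,7,9,10}→35  {1,4,6,7,8,9,10}→140  {2,3,5,6,7,8,9}→7  {2,3,5,6,7,9,10}→7  {3,4,5,6,7,9,10}→21  {3,5,6,7,8,9,10}→42  {4,5,6,7,8,9,10}→105
  8 left: {0,2,3,5,6,7,8,9}→8  {0,2,3,5,6,7,9,10}→8  {1,3,4,5,6,7,9,10}→56  {1,4,5,6,7,8,9,10}→280  {2,3,4,5,6,7,9,10}→28  {2,3,5,6,7,8,9,10}→56  {3,4,5,6,7,8,9,10}→168
  9 left: {0,2,3,4,5,6,7,9,10}→36  {0,2,3,5,6,7,8,9,10}→72  {1,2,3,4,5,6,7,9,10}→84  {1,3,4,5,6,7,8,9,10}→504  {2,3,4,5,6,7,8,9,10}→252
  placing 0:c first → 840 extensions
  placing 1:o first → 360 extensions
  placing 8:i first → 120 extensions
total linear extensions = 1320

1320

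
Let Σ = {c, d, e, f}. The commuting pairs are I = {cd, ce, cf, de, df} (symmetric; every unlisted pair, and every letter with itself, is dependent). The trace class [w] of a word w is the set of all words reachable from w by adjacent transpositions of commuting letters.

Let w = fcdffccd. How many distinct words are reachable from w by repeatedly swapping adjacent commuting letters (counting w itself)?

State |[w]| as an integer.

piece 0:f — minimal
piece 1:c — minimal
piece 2:d — minimal
piece 3:f rests on {0:f}
piece 4:f rests on {3:f}
piece 5:c rests on {1:c}
piece 6:c rests on {5:c}
piece 7:d rests on {2:d}
minimal pieces: {0:f, 1:c, 2:d}
ways to finish when only these pieces remain (= sum over removing one remaining piece with nothing left below it):
  1 left: {4}→1  {6}→1  {7}→1
  2 left: {2,7}→1  {3,4}→1  {4,6}→2  {4,7}→2  {5,6}→1  {6,7}→2
  3 left: {0,3,4}→1  {1,5,6}→1  {2,4,7}→3  {2,6,7}→3  {3,4,6}→3  {3,4,7}→3  {4,5,6}→3  {4,6,7}→6  {5,6,7}→3
  4 left: {0,3,4,6}→4  {0,3,4,7}→4  {1,4,5,6}→4  {1,5,6,7}→4  {2,3,4,7}→6  {2,4,6,7}→12  {2,5,6,7}→6  {3,4,5,6}→6  {3,4,6,7}→12  {4,5,6,7}→12
  5 left: {0,2,3,4,7}→10  {0,3,4,5,6}→10  {0,3,4,6,7}→20  {1,2,5,6,7}→10  {1,3,4,5,6}→10  {1,4,5,6,7}→20  {2,3,4,6,7}→30  {2,4,5,6,7}→30  {3,4,5,6,7}→30
  6 left: {0,1,3,4,5,6}→20  {0,2,3,4,6,7}→60  {0,3,4,5,6,7}→60  {1,2,4,5,6,7}→60  {1,3,4,5,6,7}→60  {2,3,4,5,6,7}→90
  placing 0:f first → 210 extensions
  placing 1:c first → 210 extensions
  placing 2:d first → 140 extensions
total linear extensions = 560

560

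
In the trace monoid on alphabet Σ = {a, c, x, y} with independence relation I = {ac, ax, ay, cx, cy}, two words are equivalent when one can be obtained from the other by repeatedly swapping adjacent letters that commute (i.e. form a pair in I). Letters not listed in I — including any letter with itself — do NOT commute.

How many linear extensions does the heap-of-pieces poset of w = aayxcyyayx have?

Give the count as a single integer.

0(a) covers ∅
1(a) covers 0:a
2(y) covers ∅
3(x) covers 2:y
4(c) covers ∅
5(y) covers 3:x
6(y) covers 5:y
7(a) covers 1:a
8(y) covers 6:y
9(x) covers 8:y
floor of heap: 0:a, 2:y, 4:c
completions by unplaced set U, small U first (add the entries for U minus each lowest piece of U):
  |U|=1: {4}:1  {7}:1  {9}:1
  |U|=2: {1,7}:1  {4,7}:2  {4,9}:2  {7,9}:2  {8,9}:1
  |U|=3: {0,1,7}:1  {1,4,7}:3  {1,7,9}:3  {4,7,9}:6  {4,8,9}:3  {6,8,9}:1  {7,8,9}:3
  |U|=4: {0,1,4,7}:4  {0,1,7,9}:4  {1,4,7,9}:12  {1,7,8,9}:6  {4,6,8,9}:4  {4,7,8,9}:12  {5,6,8,9}:1  {6,7,8,9}:4
  |U|=5: {0,1,4,7,9}:20  {0,1,7,8,9}:10  {1,4,7,8,9}:30  {1,6,7,8,9}:10  {3,5,6,8,9}:1  {4,5,6,8,9}:5  {4,6,7,8,9}:20  {5,6,7,8,9}:5
  |U|=6: {0,1,4,7,8,9}:60  {0,1,6,7,8,9}:20  {1,4,6,7,8,9}:60  {1,5,6,7,8,9}:15  {2,3,5,6,8,9}:1  {3,4,5,6,8,9}:6  {3,5,6,7,8,9}:6  {4,5,6,7,8,9}:30
  |U|=7: {0,1,4,6,7,8,9}:140  {0,1,5,6,7,8,9}:35  {1,3,5,6,7,8,9}:21  {1,4,5,6,7,8,9}:105  {2,3,4,5,6,8,9}:7  {2,3,5,6,7,8,9}:7  {3,4,5,6,7,8,9}:42
  |U|=8: {0,1,3,5,6,7,8,9}:56  {0,1,4,5,6,7,8,9}:280  {1,2,3,5,6,7,8,9}:28  {1,3,4,5,6,7,8,9}:168  {2,3,4,5,6,7,8,9}:56
  start at 0(a): 252
  start at 2(y): 504
  start at 4(c): 84
sum over floor = 840

840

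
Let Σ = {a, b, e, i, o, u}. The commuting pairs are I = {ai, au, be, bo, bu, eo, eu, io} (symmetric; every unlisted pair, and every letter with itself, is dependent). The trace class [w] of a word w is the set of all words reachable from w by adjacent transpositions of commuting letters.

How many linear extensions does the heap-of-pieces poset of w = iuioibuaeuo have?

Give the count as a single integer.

57

#0=i has no predecessor
#1=u depends on [0:i]
#2=i depends on [1:u]
#3=o depends on [1:u]
#4=i depends on [2:i]
#5=b depends on [4:i]
#6=u depends on [3:o, 4:i]
#7=a depends on [3:o, 5:b]
#8=e depends on [7:a]
#9=u depends on [6:u]
#10=o depends on [7:a, 9:u]
sources: [0:i]
N(rest) = Σ N(rest − s) over sources s of rest; N(one piece) = 1:
  size 1 → [8]=1  [10]=1
  size 2 → [8,10]=2  [9,10]=1
  size 3 → [6,9,10]=1  [7,8,10]=2  [8,9,10]=3
  size 4 → [5,7,8,10]=2  [6,8,9,10]=4  [7,8,9,10]=5
  size 5 → [5,7,8,9,10]=7  [6,7,8,9,10]=9
  size 6 → [3,6,7,8,9,10]=9  [5,6,7,8,9,10]=16
  size 7 → [3,5,6,7,8,9,10]=25  [4,5,6,7,8,9,10]=16
  size 8 → [2,4,5,6,7,8,9,10]=16  [3,4,5,6,7,8,9,10]=41
  size 9 → [2,3,4,5,6,7,8,9,10]=57
  first=0(i) contributes 57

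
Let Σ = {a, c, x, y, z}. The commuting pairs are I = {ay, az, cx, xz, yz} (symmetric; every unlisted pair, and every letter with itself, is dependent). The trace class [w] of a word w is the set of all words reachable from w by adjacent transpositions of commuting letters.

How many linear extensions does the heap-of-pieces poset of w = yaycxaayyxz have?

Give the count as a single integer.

234

0(y) covers ∅
1(a) covers ∅
2(y) covers 0:y
3(c) covers 1:a, 2:y
4(x) covers 1:a, 2:y
5(a) covers 3:c, 4:x
6(a) covers 5:a
7(y) covers 3:c, 4:x
8(y) covers 7:y
9(x) covers 6:a, 8:y
10(z) covers 3:c
floor of heap: 0:y, 1:a
completions by unplaced set U, small U first (add the entries for U minus each lowest piece of U):
  |U|=1: {9}:1  {10}:1
  |U|=2: {6,9}:1  {8,9}:1  {9,10}:2
  |U|=3: {5,6,9}:1  {6,8,9}:2  {6,9,10}:3  {7,8,9}:1  {8,9,10}:3
  |U|=4: {5,6,8,9}:3  {5,6,9,10}:4  {6,7,8,9}:3  {6,8,9,10}:8  {7,8,9,10}:4
  |U|=5: {5,6,7,8,9}:6  {5,6,8,9,10}:15  {6,7,8,9,10}:15
  |U|=6: {4,5,6,7,8,9}:6  {5,6,7,8,9,10}:36
  |U|=7: {3,5,6,7,8,9,10}:36  {4,5,6,7,8,9,10}:42
  |U|=8: {3,4,5,6,7,8,9,10}:78
  |U|=9: {1,3,4,5,6,7,8,9,10}:78  {2,3,4,5,6,7,8,9,10}:78
  start at 0(y): 156
  start at 1(a): 78
sum over floor = 234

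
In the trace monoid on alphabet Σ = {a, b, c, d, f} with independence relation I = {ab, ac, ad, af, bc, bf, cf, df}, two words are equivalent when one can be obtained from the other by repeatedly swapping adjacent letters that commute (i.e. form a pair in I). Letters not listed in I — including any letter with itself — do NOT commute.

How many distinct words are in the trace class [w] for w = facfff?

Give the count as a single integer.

0(f) covers ∅
1(a) covers ∅
2(c) covers ∅
3(f) covers 0:f
4(f) covers 3:f
5(f) covers 4:f
floor of heap: 0:f, 1:a, 2:c
completions by unplaced set U, small U first (add the entries for U minus each lowest piece of U):
  |U|=1: {1}:1  {2}:1  {5}:1
  |U|=2: {1,2}:2  {1,5}:2  {2,5}:2  {4,5}:1
  |U|=3: {1,2,5}:6  {1,4,5}:3  {2,4,5}:3  {3,4,5}:1
  |U|=4: {0,3,4,5}:1  {1,2,4,5}:12  {1,3,4,5}:4  {2,3,4,5}:4
  start at 0(f): 20
  start at 1(a): 5
  start at 2(c): 5
sum over floor = 30

30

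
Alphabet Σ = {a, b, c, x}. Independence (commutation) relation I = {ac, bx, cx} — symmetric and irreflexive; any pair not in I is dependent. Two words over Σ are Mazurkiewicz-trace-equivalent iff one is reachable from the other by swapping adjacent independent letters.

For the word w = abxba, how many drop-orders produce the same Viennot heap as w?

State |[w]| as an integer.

3

#0=a has no predecessor
#1=b depends on [0:a]
#2=x depends on [0:a]
#3=b depends on [1:b]
#4=a depends on [2:x, 3:b]
sources: [0:a]
N(rest) = Σ N(rest − s) over sources s of rest; N(one piece) = 1:
  size 1 → [4]=1
  size 2 → [2,4]=1  [3,4]=1
  size 3 → [1,3,4]=1  [2,3,4]=2
  first=0(a) contributes 3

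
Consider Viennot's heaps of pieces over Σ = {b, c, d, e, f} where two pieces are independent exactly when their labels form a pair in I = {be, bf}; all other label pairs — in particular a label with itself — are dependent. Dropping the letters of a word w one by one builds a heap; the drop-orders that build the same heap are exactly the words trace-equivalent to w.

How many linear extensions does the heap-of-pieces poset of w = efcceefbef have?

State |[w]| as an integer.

6

0(e) covers ∅
1(f) covers 0:e
2(c) covers 1:f
3(c) covers 2:c
4(e) covers 3:c
5(e) covers 4:e
6(f) covers 5:e
7(b) covers 3:c
8(e) covers 6:f
9(f) covers 8:e
floor of heap: 0:e
completions by unplaced set U, small U first (add the entries for U minus each lowest piece of U):
  |U|=1: {7}:1  {9}:1
  |U|=2: {7,9}:2  {8,9}:1
  |U|=3: {6,8,9}:1  {7,8,9}:3
  |U|=4: {5,6,8,9}:1  {6,7,8,9}:4
  |U|=5: {4,5,6,8,9}:1  {5,6,7,8,9}:5
  |U|=6: {4,5,6,7,8,9}:6
  |U|=7: {3,4,5,6,7,8,9}:6
  |U|=8: {2,3,4,5,6,7,8,9}:6
  start at 0(e): 6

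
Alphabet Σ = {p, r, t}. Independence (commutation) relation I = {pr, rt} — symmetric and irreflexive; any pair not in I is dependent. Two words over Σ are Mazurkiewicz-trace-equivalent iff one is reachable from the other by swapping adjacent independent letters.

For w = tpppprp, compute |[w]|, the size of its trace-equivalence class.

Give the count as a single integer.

drop 0:t onto floor
drop 1:p onto {0:t}
drop 2:p onto {1:p}
drop 3:p onto {2:p}
drop 4:p onto {3:p}
drop 5:r onto floor
drop 6:p onto {4:p}
ground layer = {0:t, 5:r}
drop-orders for the pieces not yet dropped (sum over which currently-grounded one goes next):
  1 to go: {5} 1  {6} 1
  2 to go: {4,6} 1  {5,6} 2
  3 to go: {3,4,6} 1  {4,5,6} 3
  4 to go: {2,3,4,6} 1  {3,4,5,6} 4
  5 to go: {1,2,3,4,6} 1  {2,3,4,5,6} 5
  if 0:t drops first: 6 orders
  if 5:r drops first: 1 orders
heap linearizations: 7

7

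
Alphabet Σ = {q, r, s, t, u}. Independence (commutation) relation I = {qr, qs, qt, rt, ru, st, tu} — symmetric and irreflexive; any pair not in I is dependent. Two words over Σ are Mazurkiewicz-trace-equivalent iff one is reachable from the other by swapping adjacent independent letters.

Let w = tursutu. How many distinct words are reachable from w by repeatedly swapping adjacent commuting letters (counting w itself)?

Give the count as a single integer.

#0=t has no predecessor
#1=u has no predecessor
#2=r has no predecessor
#3=s depends on [1:u, 2:r]
#4=u depends on [3:s]
#5=t depends on [0:t]
#6=u depends on [4:u]
sources: [0:t, 1:u, 2:r]
N(rest) = Σ N(rest − s) over sources s of rest; N(one piece) = 1:
  size 1 → [5]=1  [6]=1
  size 2 → [0,5]=1  [4,6]=1  [5,6]=2
  size 3 → [0,5,6]=3  [3,4,6]=1  [4,5,6]=3
  size 4 → [0,4,5,6]=6  [1,3,4,6]=1  [2,3,4,6]=1  [3,4,5,6]=4
  size 5 → [0,3,4,5,6]=10  [1,2,3,4,6]=2  [1,3,4,5,6]=5  [2,3,4,5,6]=5
  first=0(t) contributes 12
  first=1(u) contributes 15
  first=2(r) contributes 15
|[w]| = 42

42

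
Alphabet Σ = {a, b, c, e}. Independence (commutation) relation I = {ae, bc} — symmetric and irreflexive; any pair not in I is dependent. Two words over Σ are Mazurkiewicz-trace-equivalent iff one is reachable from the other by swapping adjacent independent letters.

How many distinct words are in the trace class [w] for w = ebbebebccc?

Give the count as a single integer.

piece 0:e — minimal
piece 1:b rests on {0:e}
piece 2:b rests on {1:b}
piece 3:e rests on {2:b}
piece 4:b rests on {3:e}
piece 5:e rests on {4:b}
piece 6:b rests on {5:e}
piece 7:c rests on {5:e}
piece 8:c rests on {7:c}
piece 9:c rests on {8:c}
minimal pieces: {0:e}
ways to finish when only these pieces remain (= sum over removing one remaining piece with nothing left below it):
  1 left: {6}→1  {9}→1
  2 left: {6,9}→2  {8,9}→1
  3 left: {6,8,9}→3  {7,8,9}→1
  4 left: {6,7,8,9}→4
  5 left: {5,6,7,8,9}→4
  6 left: {4,5,6,7,8,9}→4
  7 left: {3,4,5,6,7,8,9}→4
  8 left: {2,3,4,5,6,7,8,9}→4
  placing 0:e first → 4 extensions

4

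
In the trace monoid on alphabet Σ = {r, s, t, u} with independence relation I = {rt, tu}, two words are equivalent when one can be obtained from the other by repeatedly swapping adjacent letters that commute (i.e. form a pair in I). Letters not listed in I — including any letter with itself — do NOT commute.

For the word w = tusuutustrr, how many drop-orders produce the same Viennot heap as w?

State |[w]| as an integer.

24

0(t) covers ∅
1(u) covers ∅
2(s) covers 0:t, 1:u
3(u) covers 2:s
4(u) covers 3:u
5(t) covers 2:s
6(u) covers 4:u
7(s) covers 5:t, 6:u
8(t) covers 7:s
9(r) covers 7:s
10(r) covers 9:r
floor of heap: 0:t, 1:u
completions by unplaced set U, small U first (add the entries for U minus each lowest piece of U):
  |U|=1: {8}:1  {10}:1
  |U|=2: {8,10}:2  {9,10}:1
  |U|=3: {8,9,10}:3
  |U|=4: {7,8,9,10}:3
  |U|=5: {5,7,8,9,10}:3  {6,7,8,9,10}:3
  |U|=6: {4,6,7,8,9,10}:3  {5,6,7,8,9,10}:6
  |U|=7: {3,4,6,7,8,9,10}:3  {4,5,6,7,8,9,10}:9
  |U|=8: {3,4,5,6,7,8,9,10}:12
  |U|=9: {2,3,4,5,6,7,8,9,10}:12
  start at 0(t): 12
  start at 1(u): 12
sum over floor = 24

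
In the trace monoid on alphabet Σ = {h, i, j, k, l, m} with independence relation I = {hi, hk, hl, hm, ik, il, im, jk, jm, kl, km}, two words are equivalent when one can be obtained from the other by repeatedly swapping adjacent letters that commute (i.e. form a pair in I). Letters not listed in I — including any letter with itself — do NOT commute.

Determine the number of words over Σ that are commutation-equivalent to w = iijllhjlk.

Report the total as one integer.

piece 0:i — minimal
piece 1:i rests on {0:i}
piece 2:j rests on {1:i}
piece 3:l rests on {2:j}
piece 4:l rests on {3:l}
piece 5:h rests on {2:j}
piece 6:j rests on {4:l, 5:h}
piece 7:l rests on {6:j}
piece 8:k — minimal
minimal pieces: {0:i, 8:k}
ways to finish when only these pieces remain (= sum over removing one remaining piece with nothing left below it):
  1 left: {7}→1  {8}→1
  2 left: {6,7}→1  {7,8}→2
  3 left: {4,6,7}→1  {5,6,7}→1  {6,7,8}→3
  4 left: {3,4,6,7}→1  {4,5,6,7}→2  {4,6,7,8}→4  {5,6,7,8}→4
  5 left: {3,4,5,6,7}→3  {3,4,6,7,8}→5  {4,5,6,7,8}→10
  6 left: {2,3,4,5,6,7}→3  {3,4,5,6,7,8}→18
  7 left: {1,2,3,4,5,6,7}→3  {2,3,4,5,6,7,8}→21
  placing 0:i first → 24 extensions
  placing 8:k first → 3 extensions
total linear extensions = 27

27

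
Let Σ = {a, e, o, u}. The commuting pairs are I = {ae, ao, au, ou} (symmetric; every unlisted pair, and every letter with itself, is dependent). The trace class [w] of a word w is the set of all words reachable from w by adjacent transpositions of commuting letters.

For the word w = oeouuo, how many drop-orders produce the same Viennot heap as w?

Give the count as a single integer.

6

#0=o has no predecessor
#1=e depends on [0:o]
#2=o depends on [1:e]
#3=u depends on [1:e]
#4=u depends on [3:u]
#5=o depends on [2:o]
sources: [0:o]
N(rest) = Σ N(rest − s) over sources s of rest; N(one piece) = 1:
  size 1 → [4]=1  [5]=1
  size 2 → [2,5]=1  [3,4]=1  [4,5]=2
  size 3 → [2,4,5]=3  [3,4,5]=3
  size 4 → [2,3,4,5]=6
  first=0(o) contributes 6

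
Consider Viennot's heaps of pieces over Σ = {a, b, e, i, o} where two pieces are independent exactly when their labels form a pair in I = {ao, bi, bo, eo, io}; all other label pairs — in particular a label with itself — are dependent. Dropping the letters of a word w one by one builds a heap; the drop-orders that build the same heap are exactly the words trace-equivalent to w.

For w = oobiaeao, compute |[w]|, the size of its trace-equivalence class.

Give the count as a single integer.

112

#0=o has no predecessor
#1=o depends on [0:o]
#2=b has no predecessor
#3=i has no predecessor
#4=a depends on [2:b, 3:i]
#5=e depends on [4:a]
#6=a depends on [5:e]
#7=o depends on [1:o]
sources: [0:o, 2:b, 3:i]
N(rest) = Σ N(rest − s) over sources s of rest; N(one piece) = 1:
  size 1 → [6]=1  [7]=1
  size 2 → [1,7]=1  [5,6]=1  [6,7]=2
  size 3 → [0,1,7]=1  [1,6,7]=3  [4,5,6]=1  [5,6,7]=3
  size 4 → [0,1,6,7]=4  [1,5,6,7]=6  [2,4,5,6]=1  [3,4,5,6]=1  [4,5,6,7]=4
  size 5 → [0,1,5,6,7]=10  [1,4,5,6,7]=10  [2,3,4,5,6]=2  [2,4,5,6,7]=5  [3,4,5,6,7]=5
  size 6 → [0,1,4,5,6,7]=20  [1,2,4,5,6,7]=15  [1,3,4,5,6,7]=15  [2,3,4,5,6,7]=12
  first=0(o) contributes 42
  first=2(b) contributes 35
  first=3(i) contributes 35
|[w]| = 112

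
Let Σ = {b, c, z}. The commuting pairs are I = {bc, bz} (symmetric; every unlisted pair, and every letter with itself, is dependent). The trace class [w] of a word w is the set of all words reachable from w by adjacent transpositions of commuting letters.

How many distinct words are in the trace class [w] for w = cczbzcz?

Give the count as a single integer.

piece 0:c — minimal
piece 1:c rests on {0:c}
piece 2:z rests on {1:c}
piece 3:b — minimal
piece 4:z rests on {2:z}
piece 5:c rests on {4:z}
piece 6:z rests on {5:c}
minimal pieces: {0:c, 3:b}
ways to finish when only these pieces remain (= sum over removing one remaining piece with nothing left below it):
  1 left: {3}→1  {6}→1
  2 left: {3,6}→2  {5,6}→1
  3 left: {3,5,6}→3  {4,5,6}→1
  4 left: {2,4,5,6}→1  {3,4,5,6}→4
  5 left: {1,2,4,5,6}→1  {2,3,4,5,6}→5
  placing 0:c first → 6 extensions
  placing 3:b first → 1 extensions
total linear extensions = 7

7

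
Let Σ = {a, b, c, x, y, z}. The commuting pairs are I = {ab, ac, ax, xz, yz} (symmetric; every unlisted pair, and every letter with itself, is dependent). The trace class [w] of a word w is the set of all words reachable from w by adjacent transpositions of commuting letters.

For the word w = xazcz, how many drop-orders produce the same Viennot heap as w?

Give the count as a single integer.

piece 0:x — minimal
piece 1:a — minimal
piece 2:z rests on {1:a}
piece 3:c rests on {0:x, 2:z}
piece 4:z rests on {3:c}
minimal pieces: {0:x, 1:a}
ways to finish when only these pieces remain (= sum over removing one remaining piece with nothing left below it):
  1 left: {4}→1
  2 left: {3,4}→1
  3 left: {0,3,4}→1  {2,3,4}→1
  placing 0:x first → 1 extensions
  placing 1:a first → 2 extensions
total linear extensions = 3

3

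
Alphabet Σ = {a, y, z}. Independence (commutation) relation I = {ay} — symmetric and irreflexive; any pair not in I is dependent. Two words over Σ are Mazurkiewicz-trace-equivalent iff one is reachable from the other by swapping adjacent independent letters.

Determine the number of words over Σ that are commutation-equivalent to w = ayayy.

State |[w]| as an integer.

10

#0=a has no predecessor
#1=y has no predecessor
#2=a depends on [0:a]
#3=y depends on [1:y]
#4=y depends on [3:y]
sources: [0:a, 1:y]
N(rest) = Σ N(rest − s) over sources s of rest; N(one piece) = 1:
  size 1 → [2]=1  [4]=1
  size 2 → [0,2]=1  [2,4]=2  [3,4]=1
  size 3 → [0,2,4]=3  [1,3,4]=1  [2,3,4]=3
  first=0(a) contributes 4
  first=1(y) contributes 6
|[w]| = 10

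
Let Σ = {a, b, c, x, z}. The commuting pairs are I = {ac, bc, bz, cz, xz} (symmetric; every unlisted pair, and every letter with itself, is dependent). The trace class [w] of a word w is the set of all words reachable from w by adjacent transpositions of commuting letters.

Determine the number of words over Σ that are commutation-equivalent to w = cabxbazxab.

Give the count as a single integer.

6

drop 0:c onto floor
drop 1:a onto floor
drop 2:b onto {1:a}
drop 3:x onto {0:c, 2:b}
drop 4:b onto {3:x}
drop 5:a onto {4:b}
drop 6:z onto {5:a}
drop 7:x onto {5:a}
drop 8:a onto {6:z, 7:x}
drop 9:b onto {8:a}
ground layer = {0:c, 1:a}
drop-orders for the pieces not yet dropped (sum over which currently-grounded one goes next):
  1 to go: {9} 1
  2 to go: {8,9} 1
  3 to go: {6,8,9} 1  {7,8,9} 1
  4 to go: {6,7,8,9} 2
  5 to go: {5,6,7,8,9} 2
  6 to go: {4,5,6,7,8,9} 2
  7 to go: {3,4,5,6,7,8,9} 2
  8 to go: {0,3,4,5,6,7,8,9} 2  {2,3,4,5,6,7,8,9} 2
  if 0:c drops first: 2 orders
  if 1:a drops first: 4 orders
heap linearizations: 6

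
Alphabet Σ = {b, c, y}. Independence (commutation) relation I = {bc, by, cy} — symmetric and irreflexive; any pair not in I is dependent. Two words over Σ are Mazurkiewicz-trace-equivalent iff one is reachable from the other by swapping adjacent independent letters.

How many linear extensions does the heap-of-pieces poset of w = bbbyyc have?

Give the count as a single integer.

60

#0=b has no predecessor
#1=b depends on [0:b]
#2=b depends on [1:b]
#3=y has no predecessor
#4=y depends on [3:y]
#5=c has no predecessor
sources: [0:b, 3:y, 5:c]
N(rest) = Σ N(rest − s) over sources s of rest; N(one piece) = 1:
  size 1 → [2]=1  [4]=1  [5]=1
  size 2 → [1,2]=1  [2,4]=2  [2,5]=2  [3,4]=1  [4,5]=2
  size 3 → [0,1,2]=1  [1,2,4]=3  [1,2,5]=3  [2,3,4]=3  [2,4,5]=6  [3,4,5]=3
  size 4 → [0,1,2,4]=4  [0,1,2,5]=4  [1,2,3,4]=6  [1,2,4,5]=12  [2,3,4,5]=12
  first=0(b) contributes 30
  first=3(y) contributes 20
  first=5(c) contributes 10
|[w]| = 60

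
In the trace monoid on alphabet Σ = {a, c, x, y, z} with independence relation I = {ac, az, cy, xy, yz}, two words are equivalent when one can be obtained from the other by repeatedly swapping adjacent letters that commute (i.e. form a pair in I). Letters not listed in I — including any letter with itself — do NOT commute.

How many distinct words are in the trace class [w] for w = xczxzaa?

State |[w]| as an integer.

3

0(x) covers ∅
1(c) covers 0:x
2(z) covers 1:c
3(x) covers 2:z
4(z) covers 3:x
5(a) covers 3:x
6(a) covers 5:a
floor of heap: 0:x
completions by unplaced set U, small U first (add the entries for U minus each lowest piece of U):
  |U|=1: {4}:1  {6}:1
  |U|=2: {4,6}:2  {5,6}:1
  |U|=3: {4,5,6}:3
  |U|=4: {3,4,5,6}:3
  |U|=5: {2,3,4,5,6}:3
  start at 0(x): 3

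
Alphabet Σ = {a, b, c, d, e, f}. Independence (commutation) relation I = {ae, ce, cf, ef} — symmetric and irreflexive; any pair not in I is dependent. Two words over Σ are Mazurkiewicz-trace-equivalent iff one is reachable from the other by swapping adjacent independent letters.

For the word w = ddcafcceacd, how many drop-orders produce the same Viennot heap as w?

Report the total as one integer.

0(d) covers ∅
1(d) covers 0:d
2(c) covers 1:d
3(a) covers 2:c
4(f) covers 3:a
5(c) covers 3:a
6(c) covers 5:c
7(e) covers 1:d
8(a) covers 4:f, 6:c
9(c) covers 8:a
10(d) covers 7:e, 9:c
floor of heap: 0:d
completions by unplaced set U, small U first (add the entries for U minus each lowest piece of U):
  |U|=1: {10}:1
  |U|=2: {7,10}:1  {9,10}:1
  |U|=3: {7,9,10}:2  {8,9,10}:1
  |U|=4: {4,8,9,10}:1  {6,8,9,10}:1  {7,8,9,10}:3
  |U|=5: {4,6,8,9,10}:2  {4,7,8,9,10}:4  {5,6,8,9,10}:1  {6,7,8,9,10}:4
  |U|=6: {4,5,6,8,9,10}:3  {4,6,7,8,9,10}:10  {5,6,7,8,9,10}:5
  |U|=7: {3,4,5,6,8,9,10}:3  {4,5,6,7,8,9,10}:18
  |U|=8: {2,3,4,5,6,8,9,10}:3  {3,4,5,6,7,8,9,10}:21
  |U|=9: {2,3,4,5,6,7,8,9,10}:24
  start at 0(d): 24

24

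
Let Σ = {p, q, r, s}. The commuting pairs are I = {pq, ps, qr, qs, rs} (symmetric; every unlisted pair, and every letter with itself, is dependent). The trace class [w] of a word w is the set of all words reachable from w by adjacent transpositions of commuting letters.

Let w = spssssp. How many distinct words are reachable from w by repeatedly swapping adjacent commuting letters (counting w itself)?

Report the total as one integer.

21

#0=s has no predecessor
#1=p has no predecessor
#2=s depends on [0:s]
#3=s depends on [2:s]
#4=s depends on [3:s]
#5=s depends on [4:s]
#6=p depends on [1:p]
sources: [0:s, 1:p]
N(rest) = Σ N(rest − s) over sources s of rest; N(one piece) = 1:
  size 1 → [5]=1  [6]=1
  size 2 → [1,6]=1  [4,5]=1  [5,6]=2
  size 3 → [1,5,6]=3  [3,4,5]=1  [4,5,6]=3
  size 4 → [1,4,5,6]=6  [2,3,4,5]=1  [3,4,5,6]=4
  size 5 → [0,2,3,4,5]=1  [1,3,4,5,6]=10  [2,3,4,5,6]=5
  first=0(s) contributes 15
  first=1(p) contributes 6
|[w]| = 21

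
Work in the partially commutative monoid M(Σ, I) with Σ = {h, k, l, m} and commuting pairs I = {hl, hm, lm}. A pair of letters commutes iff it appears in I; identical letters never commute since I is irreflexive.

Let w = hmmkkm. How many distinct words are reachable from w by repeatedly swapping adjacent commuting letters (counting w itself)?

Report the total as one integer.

drop 0:h onto floor
drop 1:m onto floor
drop 2:m onto {1:m}
drop 3:k onto {0:h, 2:m}
drop 4:k onto {3:k}
drop 5:m onto {4:k}
ground layer = {0:h, 1:m}
drop-orders for the pieces not yet dropped (sum over which currently-grounded one goes next):
  1 to go: {5} 1
  2 to go: {4,5} 1
  3 to go: {3,4,5} 1
  4 to go: {0,3,4,5} 1  {2,3,4,5} 1
  if 0:h drops first: 1 orders
  if 1:m drops first: 2 orders
heap linearizations: 3

3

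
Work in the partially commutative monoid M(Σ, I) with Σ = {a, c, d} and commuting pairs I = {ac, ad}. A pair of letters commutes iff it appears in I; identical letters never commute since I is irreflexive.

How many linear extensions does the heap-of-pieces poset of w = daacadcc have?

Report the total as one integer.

56

drop 0:d onto floor
drop 1:a onto floor
drop 2:a onto {1:a}
drop 3:c onto {0:d}
drop 4:a onto {2:a}
drop 5:d onto {3:c}
drop 6:c onto {5:d}
drop 7:c onto {6:c}
ground layer = {0:d, 1:a}
drop-orders for the pieces not yet dropped (sum over which currently-grounded one goes next):
  1 to go: {4} 1  {7} 1
  2 to go: {2,4} 1  {4,7} 2  {6,7} 1
  3 to go: {1,2,4} 1  {2,4,7} 3  {4,6,7} 3  {5,6,7} 1
  4 to go: {1,2,4,7} 4  {2,4,6,7} 6  {3,5,6,7} 1  {4,5,6,7} 4
  5 to go: {0,3,5,6,7} 1  {1,2,4,6,7} 10  {2,4,5,6,7} 10  {3,4,5,6,7} 5
  6 to go: {0,3,4,5,6,7} 6  {1,2,4,5,6,7} 20  {2,3,4,5,6,7} 15
  if 0:d drops first: 35 orders
  if 1:a drops first: 21 orders
heap linearizations: 56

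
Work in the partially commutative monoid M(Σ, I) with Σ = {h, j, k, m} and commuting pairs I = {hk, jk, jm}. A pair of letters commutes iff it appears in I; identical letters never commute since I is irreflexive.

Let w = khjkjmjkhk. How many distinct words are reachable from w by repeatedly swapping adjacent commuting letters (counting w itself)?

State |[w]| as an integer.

piece 0:k — minimal
piece 1:h — minimal
piece 2:j rests on {1:h}
piece 3:k rests on {0:k}
piece 4:j rests on {2:j}
piece 5:m rests on {1:h, 3:k}
piece 6:j rests on {4:j}
piece 7:k rests on {5:m}
piece 8:h rests on {5:m, 6:j}
piece 9:k rests on {7:k}
minimal pieces: {0:k, 1:h}
ways to finish when only these pieces remain (= sum over removing one remaining piece with nothing left below it):
  1 left: {8}→1  {9}→1
  2 left: {6,8}→1  {7,9}→1  {8,9}→2
  3 left: {4,6,8}→1  {6,8,9}→3  {7,8,9}→3
  4 left: {2,4,6,8}→1  {4,6,8,9}→4  {5,7,8,9}→3  {6,7,8,9}→6
  5 left: {2,4,6,8,9}→5  {3,5,7,8,9}→3  {4,6,7,8,9}→10  {5,6,7,8,9}→9
  6 left: {0,3,5,7,8,9}→3  {2,4,6,7,8,9}→15  {3,5,6,7,8,9}→12  {4,5,6,7,8,9}→19
  7 left: {0,3,5,6,7,8,9}→15  {2,4,5,6,7,8,9}→34  {3,4,5,6,7,8,9}→31
  8 left: {0,3,4,5,6,7,8,9}→46  {1,2,4,5,6,7,8,9}→34  {2,3,4,5,6,7,8,9}→65
  placing 0:k first → 99 extensions
  placing 1:h first → 111 extensions
total linear extensions = 210

210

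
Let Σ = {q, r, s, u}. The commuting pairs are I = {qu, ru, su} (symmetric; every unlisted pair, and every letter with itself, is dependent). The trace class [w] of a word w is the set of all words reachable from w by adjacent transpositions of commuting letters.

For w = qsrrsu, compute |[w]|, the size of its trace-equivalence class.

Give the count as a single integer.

piece 0:q — minimal
piece 1:s rests on {0:q}
piece 2:r rests on {1:s}
piece 3:r rests on {2:r}
piece 4:s rests on {3:r}
piece 5:u — minimal
minimal pieces: {0:q, 5:u}
ways to finish when only these pieces remain (= sum over removing one remaining piece with nothing left below it):
  1 left: {4}→1  {5}→1
  2 left: {3,4}→1  {4,5}→2
  3 left: {2,3,4}→1  {3,4,5}→3
  4 left: {1,2,3,4}→1  {2,3,4,5}→4
  placing 0:q first → 5 extensions
  placing 5:u first → 1 extensions
total linear extensions = 6

6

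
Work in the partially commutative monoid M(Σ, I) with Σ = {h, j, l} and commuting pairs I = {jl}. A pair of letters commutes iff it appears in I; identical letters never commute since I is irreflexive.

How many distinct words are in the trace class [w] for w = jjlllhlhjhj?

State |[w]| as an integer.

10

piece 0:j — minimal
piece 1:j rests on {0:j}
piece 2:l — minimal
piece 3:l rests on {2:l}
piece 4:l rests on {3:l}
piece 5:h rests on {1:j, 4:l}
piece 6:l rests on {5:h}
piece 7:h rests on {6:l}
piece 8:j rests on {7:h}
piece 9:h rests on {8:j}
piece 10:j rests on {9:h}
minimal pieces: {0:j, 2:l}
ways to finish when only these pieces remain (= sum over removing one remaining piece with nothing left below it):
  1 left: {10}→1
  2 left: {9,10}→1
  3 left: {8,9,10}→1
  4 left: {7,8,9,10}→1
  5 left: {6,7,8,9,10}→1
  6 left: {5,6,7,8,9,10}→1
  7 left: {1,5,6,7,8,9,10}→1  {4,5,6,7,8,9,10}→1
  8 left: {0,1,5,6,7,8,9,10}→1  {1,4,5,6,7,8,9,10}→2  {3,4,5,6,7,8,9,10}→1
  9 left: {0,1,4,5,6,7,8,9,10}→3  {1,3,4,5,6,7,8,9,10}→3  {2,3,4,5,6,7,8,9,10}→1
  placing 0:j first → 4 extensions
  placing 2:l first → 6 extensions
total linear extensions = 10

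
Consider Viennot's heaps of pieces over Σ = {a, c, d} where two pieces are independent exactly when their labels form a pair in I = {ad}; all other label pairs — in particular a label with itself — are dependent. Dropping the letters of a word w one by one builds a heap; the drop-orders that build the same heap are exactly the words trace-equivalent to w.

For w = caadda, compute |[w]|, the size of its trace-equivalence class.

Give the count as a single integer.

10

piece 0:c — minimal
piece 1:a rests on {0:c}
piece 2:a rests on {1:a}
piece 3:d rests on {0:c}
piece 4:d rests on {3:d}
piece 5:a rests on {2:a}
minimal pieces: {0:c}
ways to finish when only these pieces remain (= sum over removing one remaining piece with nothing left below it):
  1 left: {4}→1  {5}→1
  2 left: {2,5}→1  {3,4}→1  {4,5}→2
  3 left: {1,2,5}→1  {2,4,5}→3  {3,4,5}→3
  4 left: {1,2,4,5}→4  {2,3,4,5}→6
  placing 0:c first → 10 extensions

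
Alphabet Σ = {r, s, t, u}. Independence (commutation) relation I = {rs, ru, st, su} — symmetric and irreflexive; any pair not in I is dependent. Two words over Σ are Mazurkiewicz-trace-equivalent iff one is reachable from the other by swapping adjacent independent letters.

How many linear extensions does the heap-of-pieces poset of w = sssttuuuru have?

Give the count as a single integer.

piece 0:s — minimal
piece 1:s rests on {0:s}
piece 2:s rests on {1:s}
piece 3:t — minimal
piece 4:t rests on {3:t}
piece 5:u rests on {4:t}
piece 6:u rests on {5:u}
piece 7:u rests on {6:u}
piece 8:r rests on {4:t}
piece 9:u rests on {7:u}
minimal pieces: {0:s, 3:t}
ways to finish when only these pieces remain (= sum over removing one remaining piece with nothing left below it):
  1 left: {2}→1  {8}→1  {9}→1
  2 left: {1,2}→1  {2,8}→2  {2,9}→2  {7,9}→1  {8,9}→2
  3 left: {0,1,2}→1  {1,2,8}→3  {1,2,9}→3  {2,7,9}→3  {2,8,9}→6  {6,7,9}→1  {7,8,9}→3
  4 left: {0,1,2,8}→4  {0,1,2,9}→4  {1,2,7,9}→6  {1,2,8,9}→12  {2,6,7,9}→4  {2,7,8,9}→12  {5,6,7,9}→1  {6,7,8,9}→4
  5 left: {0,1,2,7,9}→10  {0,1,2,8,9}→20  {1,2,6,7,9}→10  {1,2,7,8,9}→30  {2,5,6,7,9}→5  {2,6,7,8,9}→20  {5,6,7,8,9}→5
  6 left: {0,1,2,6,7,9}→20  {0,1,2,7,8,9}→60  {1,2,5,6,7,9}→15  {1,2,6,7,8,9}→60  {2,5,6,7,8,9}→30  {4,5,6,7,8,9}→5
  7 left: {0,1,2,5,6,7,9}→35  {0,1,2,6,7,8,9}→140  {1,2,5,6,7,8,9}→105  {2,4,5,6,7,8,9}→35  {3,4,5,6,7,8,9}→5
  8 left: {0,1,2,5,6,7,8,9}→280  {1,2,4,5,6,7,8,9}→140  {2,3,4,5,6,7,8,9}→40
  placing 0:s first → 180 extensions
  placing 3:t first → 420 extensions
total linear extensions = 600

600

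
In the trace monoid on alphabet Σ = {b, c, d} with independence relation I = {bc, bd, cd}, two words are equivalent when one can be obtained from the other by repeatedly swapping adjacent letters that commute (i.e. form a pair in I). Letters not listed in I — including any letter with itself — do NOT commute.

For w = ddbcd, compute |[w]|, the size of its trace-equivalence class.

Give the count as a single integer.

20

0(d) covers ∅
1(d) covers 0:d
2(b) covers ∅
3(c) covers ∅
4(d) covers 1:d
floor of heap: 0:d, 2:b, 3:c
completions by unplaced set U, small U first (add the entries for U minus each lowest piece of U):
  |U|=1: {2}:1  {3}:1  {4}:1
  |U|=2: {1,4}:1  {2,3}:2  {2,4}:2  {3,4}:2
  |U|=3: {0,1,4}:1  {1,2,4}:3  {1,3,4}:3  {2,3,4}:6
  start at 0(d): 12
  start at 2(b): 4
  start at 3(c): 4
sum over floor = 20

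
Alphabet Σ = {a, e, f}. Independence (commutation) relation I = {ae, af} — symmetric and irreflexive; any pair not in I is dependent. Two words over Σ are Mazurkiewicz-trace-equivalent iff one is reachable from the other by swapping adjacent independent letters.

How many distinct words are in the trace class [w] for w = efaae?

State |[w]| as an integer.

10

piece 0:e — minimal
piece 1:f rests on {0:e}
piece 2:a — minimal
piece 3:a rests on {2:a}
piece 4:e rests on {1:f}
minimal pieces: {0:e, 2:a}
ways to finish when only these pieces remain (= sum over removing one remaining piece with nothing left below it):
  1 left: {3}→1  {4}→1
  2 left: {1,4}→1  {2,3}→1  {3,4}→2
  3 left: {0,1,4}→1  {1,3,4}→3  {2,3,4}→3
  placing 0:e first → 6 extensions
  placing 2:a first → 4 extensions
total linear extensions = 10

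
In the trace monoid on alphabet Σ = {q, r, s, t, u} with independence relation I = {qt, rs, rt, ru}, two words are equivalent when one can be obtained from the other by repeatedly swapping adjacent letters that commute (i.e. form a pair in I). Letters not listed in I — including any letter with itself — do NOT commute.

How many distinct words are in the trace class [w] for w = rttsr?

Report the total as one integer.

#0=r has no predecessor
#1=t has no predecessor
#2=t depends on [1:t]
#3=s depends on [2:t]
#4=r depends on [0:r]
sources: [0:r, 1:t]
N(rest) = Σ N(rest − s) over sources s of rest; N(one piece) = 1:
  size 1 → [3]=1  [4]=1
  size 2 → [0,4]=1  [2,3]=1  [3,4]=2
  size 3 → [0,3,4]=3  [1,2,3]=1  [2,3,4]=3
  first=0(r) contributes 4
  first=1(t) contributes 6
|[w]| = 10

10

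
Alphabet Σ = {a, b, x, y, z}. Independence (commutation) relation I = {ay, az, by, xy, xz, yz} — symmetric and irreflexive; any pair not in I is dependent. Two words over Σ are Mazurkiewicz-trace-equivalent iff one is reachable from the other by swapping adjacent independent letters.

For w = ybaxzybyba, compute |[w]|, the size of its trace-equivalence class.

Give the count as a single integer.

360

piece 0:y — minimal
piece 1:b — minimal
piece 2:a rests on {1:b}
piece 3:x rests on {2:a}
piece 4:z rests on {1:b}
piece 5:y rests on {0:y}
piece 6:b rests on {3:x, 4:z}
piece 7:y rests on {5:y}
piece 8:b rests on {6:b}
piece 9:a rests on {8:b}
minimal pieces: {0:y, 1:b}
ways to finish when only these pieces remain (= sum over removing one remaining piece with nothing left below it):
  1 left: {7}→1  {9}→1
  2 left: {5,7}→1  {7,9}→2  {8,9}→1
  3 left: {0,5,7}→1  {5,7,9}→3  {6,8,9}→1  {7,8,9}→3
  4 left: {0,5,7,9}→4  {3,6,8,9}→1  {4,6,8,9}→1  {5,7,8,9}→6  {6,7,8,9}→4
  5 left: {0,5,7,8,9}→10  {2,3,6,8,9}→1  {3,4,6,8,9}→2  {3,6,7,8,9}→5  {4,6,7,8,9}→5  {5,6,7,8,9}→10
  6 left: {0,5,6,7,8,9}→20  {2,3,4,6,8,9}→3  {2,3,6,7,8,9}→6  {3,4,6,7,8,9}→12  {3,5,6,7,8,9}→15  {4,5,6,7,8,9}→15
  7 left: {0,3,5,6,7,8,9}→35  {0,4,5,6,7,8,9}→35  {1,2,3,4,6,8,9}→3  {2,3,4,6,7,8,9}→21  {2,3,5,6,7,8,9}→21  {3,4,5,6,7,8,9}→42
  8 left: {0,2,3,5,6,7,8,9}→56  {0,3,4,5,6,7,8,9}→112  {1,2,3,4,6,7,8,9}→24  {2,3,4,5,6,7,8,9}→84
  placing 0:y first → 108 extensions
  placing 1:b first → 252 extensions
total linear extensions = 360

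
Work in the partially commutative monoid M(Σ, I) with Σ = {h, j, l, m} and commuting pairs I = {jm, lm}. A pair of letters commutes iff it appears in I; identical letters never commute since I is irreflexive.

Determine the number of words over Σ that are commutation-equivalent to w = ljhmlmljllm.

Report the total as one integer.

56

0(l) covers ∅
1(j) covers 0:l
2(h) covers 1:j
3(m) covers 2:h
4(l) covers 2:h
5(m) covers 3:m
6(l) covers 4:l
7(j) covers 6:l
8(l) covers 7:j
9(l) covers 8:l
10(m) covers 5:m
floor of heap: 0:l
completions by unplaced set U, small U first (add the entries for U minus each lowest piece of U):
  |U|=1: {9}:1  {10}:1
  |U|=2: {5,10}:1  {8,9}:1  {9,10}:2
  |U|=3: {3,5,10}:1  {5,9,10}:3  {7,8,9}:1  {8,9,10}:3
  |U|=4: {3,5,9,10}:4  {5,8,9,10}:6  {6,7,8,9}:1  {7,8,9,10}:4
  |U|=5: {3,5,8,9,10}:10  {4,6,7,8,9}:1  {5,7,8,9,10}:10  {6,7,8,9,10}:5
  |U|=6: {3,5,7,8,9,10}:20  {4,6,7,8,9,10}:6  {5,6,7,8,9,10}:15
  |U|=7: {3,5,6,7,8,9,10}:35  {4,5,6,7,8,9,10}:21
  |U|=8: {3,4,5,6,7,8,9,10}:56
  |U|=9: {2,3,4,5,6,7,8,9,10}:56
  start at 0(l): 56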